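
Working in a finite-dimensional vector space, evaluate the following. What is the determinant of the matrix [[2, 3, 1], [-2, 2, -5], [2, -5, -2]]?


Expanding along the first row, det(A) = a11*M_11 - a12*M_12 + a13*M_13, where M_1j is the (1,j) minor.
Minor M_11 = 2*-2 - -5*-5 = -29
Minor M_12 = -2*-2 - -5*2 = 14
Minor M_13 = -2*-5 - 2*2 = 6
det = 2*(-29) - 3*(14) + 1*(6)
    = -58 - 42 + 6
    = -94

-94


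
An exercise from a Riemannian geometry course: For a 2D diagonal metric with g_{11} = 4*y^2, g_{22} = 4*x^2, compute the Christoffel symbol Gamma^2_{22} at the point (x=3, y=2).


For a diagonal metric, Gamma^k_{ij} = (1/2) g^{kk} (dg_{ik}/dx_j + dg_{jk}/dx_i - dg_{ij}/dx_k).
The metric is diagonal, so g_{ab} = 0 for a != b.
At the given point: g_{11} = 16, g_{22} = 36
g^{22} = 1/36
dg_{22}/dx_2 = dg_{22}/dx_2 = 0
dg_{22}/dx_2 = dg_{22}/dx_2 = 0
dg_{22}/dx_2 = dg_{22}/dx_2 = 0
Numerator = 0 + 0 - 0 = 0
Gamma^2_{22} = 0 / (2 * 36) = 0

0


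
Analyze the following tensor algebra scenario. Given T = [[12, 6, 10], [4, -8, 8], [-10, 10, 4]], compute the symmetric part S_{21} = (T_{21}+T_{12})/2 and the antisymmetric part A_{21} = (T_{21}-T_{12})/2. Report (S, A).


T_{21} = 4
T_{12} = 6
S_{21} = (4 + 6)/2 = 10/2 = 5
A_{21} = (4 - 6)/2 = -2/2 = -1
Check: S + A = 5 + -1 = 4 = T_{21}.

(5, -1)


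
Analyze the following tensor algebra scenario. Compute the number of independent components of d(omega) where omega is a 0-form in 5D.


The exterior derivative of a p-form is a (p+1)-form.
Its number of independent components is C(n, p+1).
n = 5, p+1 = 1
C(5, 1) = 5

5


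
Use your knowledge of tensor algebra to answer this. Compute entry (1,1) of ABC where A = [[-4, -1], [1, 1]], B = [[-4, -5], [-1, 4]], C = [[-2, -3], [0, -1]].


(ABC)_{11} = sum_m (AB)_{1m} C_{m1}. First compute row 1 of AB.
(AB)_{11} = -4*-4 + -1*-1 = 17
(AB)_{12} = -4*-5 + -1*4 = 16
Now contract with column 1 of C:
(AB)_{11} * C_{11} = 17 * -2 = -34
(AB)_{12} * C_{21} = 16 * 0 = 0
(ABC)_{11} = -34 + 0 = -34

-34


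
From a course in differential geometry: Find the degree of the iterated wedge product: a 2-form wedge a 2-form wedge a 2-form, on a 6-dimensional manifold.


The degree of a wedge product is the sum of the degrees of the individual forms.
Degrees: 2, 2, 2
Total degree = 2 + 2 + 2 = 6

6


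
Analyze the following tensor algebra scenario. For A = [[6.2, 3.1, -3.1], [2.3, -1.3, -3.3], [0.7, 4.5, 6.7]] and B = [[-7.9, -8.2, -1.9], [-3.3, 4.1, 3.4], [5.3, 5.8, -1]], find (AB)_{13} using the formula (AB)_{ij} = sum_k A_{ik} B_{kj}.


(AB)_{ij} = sum_k A_{ik} B_{kj}.
For i=1, j=3:
A_{11} * B_{13} = 6.2 * -1.9 = -11.78
A_{12} * B_{23} = 3.1 * 3.4 = 10.54
A_{13} * B_{33} = -3.1 * -1 = 3.1
Sum = -11.78 + 10.54 + 3.1 = 1.86

1.86


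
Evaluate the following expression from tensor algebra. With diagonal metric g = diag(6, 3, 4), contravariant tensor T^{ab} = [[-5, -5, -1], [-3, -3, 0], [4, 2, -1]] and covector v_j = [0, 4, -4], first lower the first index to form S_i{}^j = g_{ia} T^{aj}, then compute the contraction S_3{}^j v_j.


Step 1: lower the first index. For a diagonal metric, g_{ia} T^{aj} = g_{ii} T^{ij} (no sum on i).
g_{33} = 4
S_3{}^1 = 4 * T^{31} = 4 * 4 = 16
S_3{}^2 = 4 * T^{32} = 4 * 2 = 8
S_3{}^3 = 4 * T^{33} = 4 * -1 = -4
Step 2: contract S_3{}^j with v_j.
S_3{}^1 * v_1 = 16 * 0 = 0
S_3{}^2 * v_2 = 8 * 4 = 32
S_3{}^3 * v_3 = -4 * -4 = 16
Result = 0 + 32 + 16 = 48

48


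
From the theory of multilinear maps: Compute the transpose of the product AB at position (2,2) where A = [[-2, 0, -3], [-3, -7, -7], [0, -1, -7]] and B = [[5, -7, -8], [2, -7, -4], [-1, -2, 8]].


(AB)^T_{ij} = (AB)_{ji} = sum_k A_{jk} B_{ki}.
For i=2, j=2 we need (AB)_{22}:
A_{21} * B_{12} = -3 * -7 = 21
A_{22} * B_{22} = -7 * -7 = 49
A_{23} * B_{32} = -7 * -2 = 14
Sum = 21 + 49 + 14 = 84

84


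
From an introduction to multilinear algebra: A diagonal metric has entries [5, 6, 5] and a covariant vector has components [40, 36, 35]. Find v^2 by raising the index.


To raise an index with a diagonal metric: v^i = v_i / g_{ii}.
For index 2: v_2 = 36, g_{22} = 6
v^2 = 36 / 6 = 6

6


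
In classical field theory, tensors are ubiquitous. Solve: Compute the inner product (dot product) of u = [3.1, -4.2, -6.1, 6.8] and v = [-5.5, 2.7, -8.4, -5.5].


The inner product u . v = sum of u_i * v_i.
Term-by-term: 3.1 * -5.5, -4.2 * 2.7, -6.1 * -8.4, 6.8 * -5.5
Products: -17.05, -11.34, 51.24, -37.4
Sum = -17.05 + -11.34 + 51.24 + -37.4 = -14.55

-14.55


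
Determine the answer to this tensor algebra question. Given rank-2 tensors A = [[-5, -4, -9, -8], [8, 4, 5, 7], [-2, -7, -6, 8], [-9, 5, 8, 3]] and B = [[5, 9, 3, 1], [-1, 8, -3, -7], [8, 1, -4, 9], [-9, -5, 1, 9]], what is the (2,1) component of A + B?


Tensor addition is component-wise: (A + B)_{ij} = A_{ij} + B_{ij}.
A_{21} = 8
B_{21} = -1
(A + B)_{21} = 8 + -1 = 7

7


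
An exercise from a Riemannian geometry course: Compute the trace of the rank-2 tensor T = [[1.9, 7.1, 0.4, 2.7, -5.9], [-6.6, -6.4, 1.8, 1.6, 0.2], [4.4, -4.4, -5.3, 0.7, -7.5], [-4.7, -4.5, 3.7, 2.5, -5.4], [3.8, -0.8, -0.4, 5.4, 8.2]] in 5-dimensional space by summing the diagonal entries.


The contraction (trace) of a rank-2 tensor is the sum of its diagonal elements.
Diagonal entries: A[1,1] = 1.9, A[2,2] = -6.4, A[3,3] = -5.3, A[4,4] = 2.5, A[5,5] = 8.2
Tr(A) = 1.9 + -6.4 + -5.3 + 2.5 + 8.2 = 0.9

0.9


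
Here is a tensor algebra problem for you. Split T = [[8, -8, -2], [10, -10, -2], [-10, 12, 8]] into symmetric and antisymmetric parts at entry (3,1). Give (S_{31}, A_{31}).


T_{31} = -10
T_{13} = -2
S_{31} = (-10 + -2)/2 = -12/2 = -6
A_{31} = (-10 - -2)/2 = -8/2 = -4
Check: S + A = -6 + -4 = -10 = T_{31}.

(-6, -4)


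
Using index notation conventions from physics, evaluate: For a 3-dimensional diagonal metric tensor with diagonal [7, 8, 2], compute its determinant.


For a diagonal metric, the determinant is the product of diagonal entries.
Diagonal entries: 7, 8, 2
det(g) = 7 * 8 * 2 = 112

112


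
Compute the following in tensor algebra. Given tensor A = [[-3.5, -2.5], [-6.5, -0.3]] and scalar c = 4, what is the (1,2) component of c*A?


Scalar multiplication: (cA)_{ij} = c * A_{ij}.
c = 4
A_{12} = -2.5
(cA)_{12} = 4 * -2.5 = -10

-10


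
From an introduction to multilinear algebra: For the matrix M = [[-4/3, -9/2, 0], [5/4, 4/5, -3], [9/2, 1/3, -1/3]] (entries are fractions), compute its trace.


The trace is the sum of diagonal entries.
Diagonal: M[1,1] = -4/3, M[2,2] = 4/5, M[3,3] = -1/3
Tr(M) = -4/3 + 4/5 + -1/3
Computing step by step:
After adding M[1,1]: -4/3
After adding M[2,2]: -8/15
After adding M[3,3]: -13/15
Tr(M) = -13/15

-13/15


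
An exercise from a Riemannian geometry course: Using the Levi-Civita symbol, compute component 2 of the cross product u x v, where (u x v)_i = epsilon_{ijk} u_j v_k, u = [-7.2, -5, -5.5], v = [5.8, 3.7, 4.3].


(u x v)_2 = sum_{j,k} epsilon_{2jk} u_j v_k. Only permutations of (1,2,3) contribute; the two non-zero terms are:
eps_{213} u_1 v_3 = -1 * -7.2 * 4.3 = 30.96
eps_{231} u_3 v_1 = 1 * -5.5 * 5.8 = -31.9
(u x v)_2 = -0.94

-0.94


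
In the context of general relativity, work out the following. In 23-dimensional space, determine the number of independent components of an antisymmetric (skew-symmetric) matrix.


An antisymmetric rank-2 tensor satisfies A_{ij} = -A_{ji}, so diagonal entries are zero.
The independent components are the upper-triangular entries: C(n, 2) = n(n-1)/2.
n = 23
C(23, 2) = 23 * 22 / 2 = 506 / 2 = 253

253


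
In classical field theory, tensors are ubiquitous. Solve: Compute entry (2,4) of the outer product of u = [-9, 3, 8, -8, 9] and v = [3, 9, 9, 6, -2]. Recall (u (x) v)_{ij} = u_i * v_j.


The outer product entry T_{ij} = u_i * v_j.
We need i=2, j=4.
u_2 = 3, v_4 = 6
T_{2,4} = 3 * 6 = 18

18


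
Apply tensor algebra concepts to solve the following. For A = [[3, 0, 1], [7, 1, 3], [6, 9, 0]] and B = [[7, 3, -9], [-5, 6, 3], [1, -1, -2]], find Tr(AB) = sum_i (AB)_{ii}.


Tr(AB) = sum_i (AB)_{ii} where (AB)_{ii} = sum_k A_{ik} B_{ki}.
(AB)_{11} = 3*7 + 0*-5 + 1*1 = 22
(AB)_{22} = 7*3 + 1*6 + 3*-1 = 24
(AB)_{33} = 6*-9 + 9*3 + 0*-2 = -27
Tr(AB) = 22 + 24 + -27 = 19

19


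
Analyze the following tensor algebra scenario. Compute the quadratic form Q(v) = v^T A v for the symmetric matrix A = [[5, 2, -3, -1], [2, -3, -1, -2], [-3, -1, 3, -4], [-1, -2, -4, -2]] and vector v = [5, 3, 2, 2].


First compute Av:
(Av)_1 = 5*5 + 2*3 + -3*2 + -1*2 = 23
(Av)_2 = 2*5 + -3*3 + -1*2 + -2*2 = -5
(Av)_3 = -3*5 + -1*3 + 3*2 + -4*2 = -20
(Av)_4 = -1*5 + -2*3 + -4*2 + -2*2 = -23
Av = [23, -5, -20, -23]
Then v^T (Av) = 5*23 + 3*-5 + 2*-20 + 2*-23
= 115 + -15 + -40 + -46 = 14

14


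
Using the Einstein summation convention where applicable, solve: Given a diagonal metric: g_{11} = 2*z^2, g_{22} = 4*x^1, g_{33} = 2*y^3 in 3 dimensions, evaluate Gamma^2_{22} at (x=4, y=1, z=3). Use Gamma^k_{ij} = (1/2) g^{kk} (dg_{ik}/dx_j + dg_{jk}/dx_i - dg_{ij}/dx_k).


For a diagonal metric, Gamma^k_{ij} = (1/2) g^{kk} (dg_{ik}/dx_j + dg_{jk}/dx_i - dg_{ij}/dx_k).
The metric is diagonal, so g_{ab} = 0 for a != b.
At the given point: g_{11} = 18, g_{22} = 16, g_{33} = 2
g^{22} = 1/16
dg_{22}/dx_2 = dg_{22}/dx_2 = 0
dg_{22}/dx_2 = dg_{22}/dx_2 = 0
dg_{22}/dx_2 = dg_{22}/dx_2 = 0
Numerator = 0 + 0 - 0 = 0
Gamma^2_{22} = 0 / (2 * 16) = 0

0


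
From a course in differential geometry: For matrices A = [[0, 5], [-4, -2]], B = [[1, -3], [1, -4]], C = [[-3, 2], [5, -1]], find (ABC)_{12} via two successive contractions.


(ABC)_{12} = sum_m (AB)_{1m} C_{m2}. First compute row 1 of AB.
(AB)_{11} = 0*1 + 5*1 = 5
(AB)_{12} = 0*-3 + 5*-4 = -20
Now contract with column 2 of C:
(AB)_{11} * C_{12} = 5 * 2 = 10
(AB)_{12} * C_{22} = -20 * -1 = 20
(ABC)_{12} = 10 + 20 = 30

30


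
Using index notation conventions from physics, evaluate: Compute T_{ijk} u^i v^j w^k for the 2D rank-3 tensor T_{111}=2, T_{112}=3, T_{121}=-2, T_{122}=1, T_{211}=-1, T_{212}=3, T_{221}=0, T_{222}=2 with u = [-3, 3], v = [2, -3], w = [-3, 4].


S = sum over i,j,k of T_{ijk} u_i v_j w_k. Expanding all 8 terms:
T_{111}*u_1*v_1*w_1 = 2*-3*2*-3 = 36  (running total: 36)
T_{112}*u_1*v_1*w_2 = 3*-3*2*4 = -72  (running total: -36)
T_{121}*u_1*v_2*w_1 = -2*-3*-3*-3 = 54  (running total: 18)
T_{122}*u_1*v_2*w_2 = 1*-3*-3*4 = 36  (running total: 54)
T_{211}*u_2*v_1*w_1 = -1*3*2*-3 = 18  (running total: 72)
T_{212}*u_2*v_1*w_2 = 3*3*2*4 = 72  (running total: 144)
T_{221}*u_2*v_2*w_1 = 0*3*-3*-3 = 0  (running total: 144)
T_{222}*u_2*v_2*w_2 = 2*3*-3*4 = -72  (running total: 72)
S = 72

72


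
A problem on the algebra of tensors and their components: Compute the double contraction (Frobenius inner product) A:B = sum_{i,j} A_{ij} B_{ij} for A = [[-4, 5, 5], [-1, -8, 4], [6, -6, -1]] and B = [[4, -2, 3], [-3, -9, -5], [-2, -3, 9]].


A:B = sum over all i,j of A_{ij} * B_{ij}.
Row 1: -4*4=-16, 5*-2=-10, 5*3=15 => row sum = -11
Row 2: -1*-3=3, -8*-9=72, 4*-5=-20 => row sum = 55
Row 3: 6*-2=-12, -6*-3=18, -1*9=-9 => row sum = -3
Total = -11 + 55 + -3 = 41

41


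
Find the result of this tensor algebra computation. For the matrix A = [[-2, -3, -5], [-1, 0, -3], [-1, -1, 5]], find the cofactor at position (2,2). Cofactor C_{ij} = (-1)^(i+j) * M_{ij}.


To find cofactor C_{22}, delete row 2 and column 2.
The resulting 2x2 submatrix is: [[-2, -5], [-1, 5]]
Minor M_{22} = -2*5 - -5*-1
  = -10 - 5 = -15
Sign = (-1)^(2+2) = (-1)^4 = 1
Cofactor C_{22} = 1 * -15 = -15

-15


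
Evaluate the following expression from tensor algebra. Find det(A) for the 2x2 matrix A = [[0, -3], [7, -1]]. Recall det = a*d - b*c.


For a 2x2 matrix [[a, b], [c, d]], det = a*d - b*c.
a = 0, b = -3, c = 7, d = -1
a*d = 0 * -1 = 0
b*c = -3 * 7 = -21
det = 0 - -21 = 21

21


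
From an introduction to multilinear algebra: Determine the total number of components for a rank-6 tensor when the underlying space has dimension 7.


The number of components of a rank-r tensor in d dimensions is d^r.
Here d = 7 and r = 6.
7^6 = 117649

117649


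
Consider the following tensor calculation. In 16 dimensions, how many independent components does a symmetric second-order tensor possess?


A symmetric rank-2 tensor in d dimensions has d(d+1)/2 independent components.
d = 16
d(d+1)/2 = 16 * 17 / 2 = 272 / 2 = 136

136


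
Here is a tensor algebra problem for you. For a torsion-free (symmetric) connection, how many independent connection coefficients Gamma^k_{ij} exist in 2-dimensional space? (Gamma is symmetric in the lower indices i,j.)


Christoffel symbols Gamma^k_{ij} are symmetric in i,j, so there are d * d(d+1)/2 independent symbols.
d = 2
d(d+1)/2 = 2 * 3 / 2 = 3
Total = 2 * 3 = 6

6


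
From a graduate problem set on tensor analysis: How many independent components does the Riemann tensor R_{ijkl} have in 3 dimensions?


The Riemann tensor in d dimensions has d^2(d^2 - 1)/12 independent components.
d = 3, so d^2 = 9
d^2 - 1 = 8
d^2(d^2 - 1) = 9 * 8 = 72
Divide by 12: 72 / 12 = 6

6


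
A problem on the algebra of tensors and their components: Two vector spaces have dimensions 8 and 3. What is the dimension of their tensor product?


The dimension of a tensor product is the product of dimensions.
dim(V) = 8, dim(W) = 3
dim(V (x) W) = 8 * 3 = 24

24


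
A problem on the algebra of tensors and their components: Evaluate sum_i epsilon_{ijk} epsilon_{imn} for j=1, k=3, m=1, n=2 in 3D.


Using the identity: epsilon_{ijk} epsilon_{imn} = delta_{jm} delta_{kn} - delta_{jn} delta_{km}.
delta_{11} = 1
delta_{32} = 0
delta_{12} = 0
delta_{31} = 0
Result = 1 * 0 - 0 * 0 = 0 - 0 = 0

0


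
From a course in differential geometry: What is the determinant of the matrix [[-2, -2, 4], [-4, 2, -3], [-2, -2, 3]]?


Expanding along the first row, det(A) = a11*M_11 - a12*M_12 + a13*M_13, where M_1j is the (1,j) minor.
Minor M_11 = 2*3 - -3*-2 = 0
Minor M_12 = -4*3 - -3*-2 = -18
Minor M_13 = -4*-2 - 2*-2 = 12
det = -2*(0) - -2*(-18) + 4*(12)
    = 0 - 36 + 48
    = 12

12


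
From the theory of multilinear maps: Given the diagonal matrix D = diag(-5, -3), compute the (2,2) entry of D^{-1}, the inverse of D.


For a diagonal matrix, the inverse has entries (D^{-1})_{ii} = 1/d_{ii}.
The diagonal entries are: d_{11} = -5, d_{22} = -3
We need (D^{-1})_{22} = 1/d_{22} = 1/-3 = -1/3

-1/3


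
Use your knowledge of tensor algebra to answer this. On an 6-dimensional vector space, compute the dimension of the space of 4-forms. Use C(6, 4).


The dimension of the space of p-forms on an n-dimensional space is C(n, p).
n = 6, p = 4
C(6, 4) = 6! / (4! * 2!) = 15

15


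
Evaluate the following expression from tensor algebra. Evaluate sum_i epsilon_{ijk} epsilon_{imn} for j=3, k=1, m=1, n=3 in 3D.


Using the identity: epsilon_{ijk} epsilon_{imn} = delta_{jm} delta_{kn} - delta_{jn} delta_{km}.
delta_{31} = 0
delta_{13} = 0
delta_{33} = 1
delta_{11} = 1
Result = 0 * 0 - 1 * 1 = 0 - 1 = -1

-1


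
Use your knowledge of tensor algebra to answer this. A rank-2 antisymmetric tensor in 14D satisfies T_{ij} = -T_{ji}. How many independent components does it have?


An antisymmetric rank-2 tensor satisfies A_{ij} = -A_{ji}, so diagonal entries are zero.
The independent components are the upper-triangular entries: C(n, 2) = n(n-1)/2.
n = 14
C(14, 2) = 14 * 13 / 2 = 182 / 2 = 91

91


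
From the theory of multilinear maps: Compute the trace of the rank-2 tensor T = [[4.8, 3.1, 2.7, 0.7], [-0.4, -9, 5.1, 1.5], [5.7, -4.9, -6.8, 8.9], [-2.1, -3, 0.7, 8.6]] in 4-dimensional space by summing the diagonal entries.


The contraction (trace) of a rank-2 tensor is the sum of its diagonal elements.
Diagonal entries: A[1,1] = 4.8, A[2,2] = -9, A[3,3] = -6.8, A[4,4] = 8.6
Tr(A) = 4.8 + -9 + -6.8 + 8.6 = -2.4

-2.4


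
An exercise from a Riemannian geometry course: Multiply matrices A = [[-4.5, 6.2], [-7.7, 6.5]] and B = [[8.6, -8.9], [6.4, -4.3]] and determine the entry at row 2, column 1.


(AB)_{ij} = sum_k A_{ik} B_{kj}.
For i=2, j=1:
A_{21} * B_{11} = -7.7 * 8.6 = -66.22
A_{22} * B_{21} = 6.5 * 6.4 = 41.6
Sum = -66.22 + 41.6 = -24.62

-24.62


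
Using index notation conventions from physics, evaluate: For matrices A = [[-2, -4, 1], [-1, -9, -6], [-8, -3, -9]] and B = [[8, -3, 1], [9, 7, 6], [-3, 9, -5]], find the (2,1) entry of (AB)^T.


(AB)^T_{ij} = (AB)_{ji} = sum_k A_{jk} B_{ki}.
For i=2, j=1 we need (AB)_{12}:
A_{11} * B_{12} = -2 * -3 = 6
A_{12} * B_{22} = -4 * 7 = -28
A_{13} * B_{32} = 1 * 9 = 9
Sum = 6 + -28 + 9 = -13

-13


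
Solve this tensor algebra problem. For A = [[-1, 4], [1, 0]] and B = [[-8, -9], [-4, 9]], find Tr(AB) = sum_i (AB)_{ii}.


Tr(AB) = sum_i (AB)_{ii} where (AB)_{ii} = sum_k A_{ik} B_{ki}.
(AB)_{11} = -1*-8 + 4*-4 = -8
(AB)_{22} = 1*-9 + 0*9 = -9
Tr(AB) = -8 + -9 = -17

-17


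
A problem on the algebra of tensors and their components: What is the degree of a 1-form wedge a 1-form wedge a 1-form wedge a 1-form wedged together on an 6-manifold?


The degree of a wedge product is the sum of the degrees of the individual forms.
Degrees: 1, 1, 1, 1
Total degree = 1 + 1 + 1 + 1 = 4

4


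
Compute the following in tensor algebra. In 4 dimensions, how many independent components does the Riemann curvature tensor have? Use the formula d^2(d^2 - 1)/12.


The Riemann tensor in d dimensions has d^2(d^2 - 1)/12 independent components.
d = 4, so d^2 = 16
d^2 - 1 = 15
d^2(d^2 - 1) = 16 * 15 = 240
Divide by 12: 240 / 12 = 20

20


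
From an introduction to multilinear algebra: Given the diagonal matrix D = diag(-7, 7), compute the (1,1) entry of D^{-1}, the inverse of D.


For a diagonal matrix, the inverse has entries (D^{-1})_{ii} = 1/d_{ii}.
The diagonal entries are: d_{11} = -7, d_{22} = 7
We need (D^{-1})_{11} = 1/d_{11} = 1/-7 = -1/7

-1/7


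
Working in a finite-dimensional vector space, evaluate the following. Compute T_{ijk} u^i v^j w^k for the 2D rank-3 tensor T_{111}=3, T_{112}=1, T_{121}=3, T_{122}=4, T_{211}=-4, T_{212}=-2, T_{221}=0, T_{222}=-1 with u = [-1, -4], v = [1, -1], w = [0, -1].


S = sum over i,j,k of T_{ijk} u_i v_j w_k. Expanding all 8 terms:
T_{111}*u_1*v_1*w_1 = 3*-1*1*0 = 0  (running total: 0)
T_{112}*u_1*v_1*w_2 = 1*-1*1*-1 = 1  (running total: 1)
T_{121}*u_1*v_2*w_1 = 3*-1*-1*0 = 0  (running total: 1)
T_{122}*u_1*v_2*w_2 = 4*-1*-1*-1 = -4  (running total: -3)
T_{211}*u_2*v_1*w_1 = -4*-4*1*0 = 0  (running total: -3)
T_{212}*u_2*v_1*w_2 = -2*-4*1*-1 = -8  (running total: -11)
T_{221}*u_2*v_2*w_1 = 0*-4*-1*0 = 0  (running total: -11)
T_{222}*u_2*v_2*w_2 = -1*-4*-1*-1 = 4  (running total: -7)
S = -7

-7


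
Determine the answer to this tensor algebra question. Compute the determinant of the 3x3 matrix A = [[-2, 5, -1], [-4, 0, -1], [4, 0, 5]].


Expanding along the first row, det(A) = a11*M_11 - a12*M_12 + a13*M_13, where M_1j is the (1,j) minor.
Minor M_11 = 0*5 - -1*0 = 0
Minor M_12 = -4*5 - -1*4 = -16
Minor M_13 = -4*0 - 0*4 = 0
det = -2*(0) - 5*(-16) + -1*(0)
    = 0 - -80 + 0
    = 80

80


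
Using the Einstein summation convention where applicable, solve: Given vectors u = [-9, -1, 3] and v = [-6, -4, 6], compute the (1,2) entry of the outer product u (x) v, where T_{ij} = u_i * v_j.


The outer product entry T_{ij} = u_i * v_j.
We need i=1, j=2.
u_1 = -9, v_2 = -4
T_{1,2} = -9 * -4 = 36

36


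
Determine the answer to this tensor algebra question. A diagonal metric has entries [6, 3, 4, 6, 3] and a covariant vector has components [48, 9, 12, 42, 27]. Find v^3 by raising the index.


To raise an index with a diagonal metric: v^i = v_i / g_{ii}.
For index 3: v_3 = 12, g_{33} = 4
v^3 = 12 / 4 = 3

3


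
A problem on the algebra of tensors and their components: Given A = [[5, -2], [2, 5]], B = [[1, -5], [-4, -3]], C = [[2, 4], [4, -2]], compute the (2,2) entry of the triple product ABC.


(ABC)_{22} = sum_m (AB)_{2m} C_{m2}. First compute row 2 of AB.
(AB)_{21} = 2*1 + 5*-4 = -18
(AB)_{22} = 2*-5 + 5*-3 = -25
Now contract with column 2 of C:
(AB)_{21} * C_{12} = -18 * 4 = -72
(AB)_{22} * C_{22} = -25 * -2 = 50
(ABC)_{22} = -72 + 50 = -22

-22


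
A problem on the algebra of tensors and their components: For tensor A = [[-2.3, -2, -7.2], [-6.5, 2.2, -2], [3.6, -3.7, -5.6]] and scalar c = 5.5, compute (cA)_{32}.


Scalar multiplication: (cA)_{ij} = c * A_{ij}.
c = 5.5
A_{32} = -3.7
(cA)_{32} = 5.5 * -3.7 = -20.35

-20.35


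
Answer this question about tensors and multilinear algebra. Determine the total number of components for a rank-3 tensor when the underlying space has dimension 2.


The number of components of a rank-r tensor in d dimensions is d^r.
Here d = 2 and r = 3.
2^3 = 8

8


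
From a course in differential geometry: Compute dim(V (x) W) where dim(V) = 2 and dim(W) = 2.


The dimension of a tensor product is the product of dimensions.
dim(V) = 2, dim(W) = 2
dim(V (x) W) = 2 * 2 = 4

4


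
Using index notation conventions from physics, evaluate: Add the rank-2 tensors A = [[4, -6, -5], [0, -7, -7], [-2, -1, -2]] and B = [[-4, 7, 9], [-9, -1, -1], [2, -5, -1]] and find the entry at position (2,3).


Tensor addition is component-wise: (A + B)_{ij} = A_{ij} + B_{ij}.
A_{23} = -7
B_{23} = -1
(A + B)_{23} = -7 + -1 = -8

-8


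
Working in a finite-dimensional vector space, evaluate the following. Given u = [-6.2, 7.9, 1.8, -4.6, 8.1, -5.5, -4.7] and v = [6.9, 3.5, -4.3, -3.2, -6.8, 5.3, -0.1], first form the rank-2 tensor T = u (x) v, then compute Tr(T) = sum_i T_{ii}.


The outer product gives T_{ij} = u_i v_j.
The trace (contraction) is Tr(T) = sum_i T_{ii} = sum_i u_i v_i.
Diagonal entries:
T_{11} = u_1 * v_1 = -6.2 * 6.9 = -42.78
T_{22} = u_2 * v_2 = 7.9 * 3.5 = 27.65
T_{33} = u_3 * v_3 = 1.8 * -4.3 = -7.74
T_{44} = u_4 * v_4 = -4.6 * -3.2 = 14.72
T_{55} = u_5 * v_5 = 8.1 * -6.8 = -55.08
T_{66} = u_6 * v_6 = -5.5 * 5.3 = -29.15
T_{77} = u_7 * v_7 = -4.7 * -0.1 = 0.47
Tr(T) = -42.78 + 27.65 + -7.74 + 14.72 + -55.08 + -29.15 + 0.47 = -91.91

-91.91


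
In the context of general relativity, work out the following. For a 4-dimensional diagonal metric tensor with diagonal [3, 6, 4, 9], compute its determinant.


For a diagonal metric, the determinant is the product of diagonal entries.
Diagonal entries: 3, 6, 4, 9
det(g) = 3 * 6 * 4 * 9 = 648

648


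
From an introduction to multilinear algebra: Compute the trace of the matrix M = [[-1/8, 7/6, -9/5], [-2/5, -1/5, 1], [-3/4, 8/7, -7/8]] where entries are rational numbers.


The trace is the sum of diagonal entries.
Diagonal: M[1,1] = -1/8, M[2,2] = -1/5, M[3,3] = -7/8
Tr(M) = -1/8 + -1/5 + -7/8
Computing step by step:
After adding M[1,1]: -1/8
After adding M[2,2]: -13/40
After adding M[3,3]: -6/5
Tr(M) = -6/5

-6/5


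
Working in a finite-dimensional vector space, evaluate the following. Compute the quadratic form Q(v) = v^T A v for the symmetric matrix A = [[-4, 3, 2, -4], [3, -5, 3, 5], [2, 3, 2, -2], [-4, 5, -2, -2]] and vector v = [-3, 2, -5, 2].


First compute Av:
(Av)_1 = -4*-3 + 3*2 + 2*-5 + -4*2 = 0
(Av)_2 = 3*-3 + -5*2 + 3*-5 + 5*2 = -24
(Av)_3 = 2*-3 + 3*2 + 2*-5 + -2*2 = -14
(Av)_4 = -4*-3 + 5*2 + -2*-5 + -2*2 = 28
Av = [0, -24, -14, 28]
Then v^T (Av) = -3*0 + 2*-24 + -5*-14 + 2*28
= 0 + -48 + 70 + 56 = 78

78


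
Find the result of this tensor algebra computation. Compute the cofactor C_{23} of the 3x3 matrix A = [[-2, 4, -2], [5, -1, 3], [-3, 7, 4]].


To find cofactor C_{23}, delete row 2 and column 3.
The resulting 2x2 submatrix is: [[-2, 4], [-3, 7]]
Minor M_{23} = -2*7 - 4*-3
  = -14 - -12 = -2
Sign = (-1)^(2+3) = (-1)^5 = -1
Cofactor C_{23} = -1 * -2 = 2

2


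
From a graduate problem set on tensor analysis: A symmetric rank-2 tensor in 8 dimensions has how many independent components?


A symmetric rank-2 tensor in d dimensions has d(d+1)/2 independent components.
d = 8
d(d+1)/2 = 8 * 9 / 2 = 72 / 2 = 36

36


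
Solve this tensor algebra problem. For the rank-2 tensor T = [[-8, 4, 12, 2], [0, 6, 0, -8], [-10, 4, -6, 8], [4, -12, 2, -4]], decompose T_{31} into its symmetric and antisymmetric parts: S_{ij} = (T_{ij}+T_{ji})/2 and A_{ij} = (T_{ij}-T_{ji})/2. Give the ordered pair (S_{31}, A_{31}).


T_{31} = -10
T_{13} = 12
S_{31} = (-10 + 12)/2 = 2/2 = 1
A_{31} = (-10 - 12)/2 = -22/2 = -11
Check: S + A = 1 + -11 = -10 = T_{31}.

(1, -11)


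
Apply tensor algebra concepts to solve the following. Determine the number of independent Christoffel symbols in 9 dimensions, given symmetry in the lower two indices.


Christoffel symbols Gamma^k_{ij} are symmetric in i,j, so there are d * d(d+1)/2 independent symbols.
d = 9
d(d+1)/2 = 9 * 10 / 2 = 45
Total = 9 * 45 = 405

405


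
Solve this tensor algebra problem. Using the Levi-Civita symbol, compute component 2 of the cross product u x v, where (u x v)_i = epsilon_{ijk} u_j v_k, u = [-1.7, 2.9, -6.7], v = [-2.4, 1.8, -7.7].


(u x v)_2 = sum_{j,k} epsilon_{2jk} u_j v_k. Only permutations of (1,2,3) contribute; the two non-zero terms are:
eps_{213} u_1 v_3 = -1 * -1.7 * -7.7 = -13.09
eps_{231} u_3 v_1 = 1 * -6.7 * -2.4 = 16.08
(u x v)_2 = 2.99

2.99


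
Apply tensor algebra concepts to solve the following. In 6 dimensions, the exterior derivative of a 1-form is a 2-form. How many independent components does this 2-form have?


The exterior derivative of a p-form is a (p+1)-form.
Its number of independent components is C(n, p+1).
n = 6, p+1 = 2
C(6, 2) = 15

15


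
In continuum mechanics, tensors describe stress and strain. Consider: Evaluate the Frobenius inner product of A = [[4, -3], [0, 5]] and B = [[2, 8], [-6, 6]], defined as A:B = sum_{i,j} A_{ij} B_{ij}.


A:B = sum over all i,j of A_{ij} * B_{ij}.
Row 1: 4*2=8, -3*8=-24 => row sum = -16
Row 2: 0*-6=0, 5*6=30 => row sum = 30
Total = -16 + 30 = 14

14


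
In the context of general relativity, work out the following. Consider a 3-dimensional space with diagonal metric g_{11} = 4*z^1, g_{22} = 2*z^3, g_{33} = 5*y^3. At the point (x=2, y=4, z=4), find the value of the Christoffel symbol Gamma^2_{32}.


For a diagonal metric, Gamma^k_{ij} = (1/2) g^{kk} (dg_{ik}/dx_j + dg_{jk}/dx_i - dg_{ij}/dx_k).
The metric is diagonal, so g_{ab} = 0 for a != b.
At the given point: g_{11} = 16, g_{22} = 128, g_{33} = 320
g^{22} = 1/128
dg_{32}/dx_2 = 0 (off-diagonal)
dg_{22}/dx_3 = dg_{22}/dx_3 = 96
dg_{32}/dx_2 = 0 (off-diagonal)
Numerator = 0 + 96 - 0 = 96
Gamma^2_{32} = 96 / (2 * 128) = 3/8

3/8


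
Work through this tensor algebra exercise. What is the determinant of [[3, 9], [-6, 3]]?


For a 2x2 matrix [[a, b], [c, d]], det = a*d - b*c.
a = 3, b = 9, c = -6, d = 3
a*d = 3 * 3 = 9
b*c = 9 * -6 = -54
det = 9 - -54 = 63

63


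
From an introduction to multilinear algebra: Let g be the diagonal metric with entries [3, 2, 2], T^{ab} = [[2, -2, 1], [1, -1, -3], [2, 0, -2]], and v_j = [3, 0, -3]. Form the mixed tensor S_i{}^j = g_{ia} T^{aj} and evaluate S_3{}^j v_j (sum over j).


Step 1: lower the first index. For a diagonal metric, g_{ia} T^{aj} = g_{ii} T^{ij} (no sum on i).
g_{33} = 2
S_3{}^1 = 2 * T^{31} = 2 * 2 = 4
S_3{}^2 = 2 * T^{32} = 2 * 0 = 0
S_3{}^3 = 2 * T^{33} = 2 * -2 = -4
Step 2: contract S_3{}^j with v_j.
S_3{}^1 * v_1 = 4 * 3 = 12
S_3{}^2 * v_2 = 0 * 0 = 0
S_3{}^3 * v_3 = -4 * -3 = 12
Result = 12 + 0 + 12 = 24

24


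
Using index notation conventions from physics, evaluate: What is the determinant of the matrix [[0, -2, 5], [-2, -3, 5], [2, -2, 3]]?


Expanding along the first row, det(A) = a11*M_11 - a12*M_12 + a13*M_13, where M_1j is the (1,j) minor.
Minor M_11 = -3*3 - 5*-2 = 1
Minor M_12 = -2*3 - 5*2 = -16
Minor M_13 = -2*-2 - -3*2 = 10
det = 0*(1) - -2*(-16) + 5*(10)
    = 0 - 32 + 50
    = 18

18


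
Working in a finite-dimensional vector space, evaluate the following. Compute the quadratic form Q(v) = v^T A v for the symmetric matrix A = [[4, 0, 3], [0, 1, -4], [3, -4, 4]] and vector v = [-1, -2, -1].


First compute Av:
(Av)_1 = 4*-1 + 0*-2 + 3*-1 = -7
(Av)_2 = 0*-1 + 1*-2 + -4*-1 = 2
(Av)_3 = 3*-1 + -4*-2 + 4*-1 = 1
Av = [-7, 2, 1]
Then v^T (Av) = -1*-7 + -2*2 + -1*1
= 7 + -4 + -1 = 2

2


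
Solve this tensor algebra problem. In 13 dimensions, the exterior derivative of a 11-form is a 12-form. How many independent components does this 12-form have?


The exterior derivative of a p-form is a (p+1)-form.
Its number of independent components is C(n, p+1).
n = 13, p+1 = 12
C(13, 12) = 13

13


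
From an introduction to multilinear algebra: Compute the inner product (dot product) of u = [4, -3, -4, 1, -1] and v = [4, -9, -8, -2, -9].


The inner product u . v = sum of u_i * v_i.
Term-by-term: 4 * 4, -3 * -9, -4 * -8, 1 * -2, -1 * -9
Products: 16, 27, 32, -2, 9
Sum = 16 + 27 + 32 + -2 + 9 = 82

82


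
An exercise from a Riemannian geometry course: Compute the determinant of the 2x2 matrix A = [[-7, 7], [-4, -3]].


For a 2x2 matrix [[a, b], [c, d]], det = a*d - b*c.
a = -7, b = 7, c = -4, d = -3
a*d = -7 * -3 = 21
b*c = 7 * -4 = -28
det = 21 - -28 = 49

49


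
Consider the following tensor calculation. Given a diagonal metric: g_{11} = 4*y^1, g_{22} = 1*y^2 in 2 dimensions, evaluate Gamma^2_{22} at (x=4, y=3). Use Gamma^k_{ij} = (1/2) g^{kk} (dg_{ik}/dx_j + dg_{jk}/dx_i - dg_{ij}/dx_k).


For a diagonal metric, Gamma^k_{ij} = (1/2) g^{kk} (dg_{ik}/dx_j + dg_{jk}/dx_i - dg_{ij}/dx_k).
The metric is diagonal, so g_{ab} = 0 for a != b.
At the given point: g_{11} = 12, g_{22} = 9
g^{22} = 1/9
dg_{22}/dx_2 = dg_{22}/dx_2 = 6
dg_{22}/dx_2 = dg_{22}/dx_2 = 6
dg_{22}/dx_2 = dg_{22}/dx_2 = 6
Numerator = 6 + 6 - 6 = 6
Gamma^2_{22} = 6 / (2 * 9) = 1/3

1/3


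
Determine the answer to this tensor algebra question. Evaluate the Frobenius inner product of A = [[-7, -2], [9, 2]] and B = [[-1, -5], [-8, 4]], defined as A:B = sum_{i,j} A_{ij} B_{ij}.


A:B = sum over all i,j of A_{ij} * B_{ij}.
Row 1: -7*-1=7, -2*-5=10 => row sum = 17
Row 2: 9*-8=-72, 2*4=8 => row sum = -64
Total = 17 + -64 = -47

-47


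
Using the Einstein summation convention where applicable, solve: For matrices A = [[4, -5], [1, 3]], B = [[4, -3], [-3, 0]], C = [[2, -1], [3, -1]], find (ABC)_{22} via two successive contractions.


(ABC)_{22} = sum_m (AB)_{2m} C_{m2}. First compute row 2 of AB.
(AB)_{21} = 1*4 + 3*-3 = -5
(AB)_{22} = 1*-3 + 3*0 = -3
Now contract with column 2 of C:
(AB)_{21} * C_{12} = -5 * -1 = 5
(AB)_{22} * C_{22} = -3 * -1 = 3
(ABC)_{22} = 5 + 3 = 8

8


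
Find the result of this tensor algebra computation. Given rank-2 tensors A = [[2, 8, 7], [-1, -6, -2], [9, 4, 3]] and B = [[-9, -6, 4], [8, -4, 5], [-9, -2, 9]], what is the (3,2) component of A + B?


Tensor addition is component-wise: (A + B)_{ij} = A_{ij} + B_{ij}.
A_{32} = 4
B_{32} = -2
(A + B)_{32} = 4 + -2 = 2

2


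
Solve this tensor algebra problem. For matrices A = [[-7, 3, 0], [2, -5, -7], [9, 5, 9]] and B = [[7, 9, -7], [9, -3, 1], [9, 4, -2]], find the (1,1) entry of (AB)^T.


(AB)^T_{ij} = (AB)_{ji} = sum_k A_{jk} B_{ki}.
For i=1, j=1 we need (AB)_{11}:
A_{11} * B_{11} = -7 * 7 = -49
A_{12} * B_{21} = 3 * 9 = 27
A_{13} * B_{31} = 0 * 9 = 0
Sum = -49 + 27 + 0 = -22

-22


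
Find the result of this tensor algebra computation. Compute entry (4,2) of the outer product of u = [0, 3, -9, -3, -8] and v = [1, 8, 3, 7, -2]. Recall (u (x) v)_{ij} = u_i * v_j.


The outer product entry T_{ij} = u_i * v_j.
We need i=4, j=2.
u_4 = -3, v_2 = 8
T_{4,2} = -3 * 8 = -24

-24


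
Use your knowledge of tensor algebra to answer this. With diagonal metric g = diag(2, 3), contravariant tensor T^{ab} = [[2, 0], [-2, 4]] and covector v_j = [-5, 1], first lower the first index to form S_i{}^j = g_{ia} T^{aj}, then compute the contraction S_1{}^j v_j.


Step 1: lower the first index. For a diagonal metric, g_{ia} T^{aj} = g_{ii} T^{ij} (no sum on i).
g_{11} = 2
S_1{}^1 = 2 * T^{11} = 2 * 2 = 4
S_1{}^2 = 2 * T^{12} = 2 * 0 = 0
Step 2: contract S_1{}^j with v_j.
S_1{}^1 * v_1 = 4 * -5 = -20
S_1{}^2 * v_2 = 0 * 1 = 0
Result = -20 + 0 = -20

-20


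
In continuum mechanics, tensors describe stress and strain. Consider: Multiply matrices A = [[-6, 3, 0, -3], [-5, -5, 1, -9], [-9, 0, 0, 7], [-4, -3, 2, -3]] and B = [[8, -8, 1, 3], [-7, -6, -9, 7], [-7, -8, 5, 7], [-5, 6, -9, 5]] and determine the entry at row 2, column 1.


(AB)_{ij} = sum_k A_{ik} B_{kj}.
For i=2, j=1:
A_{21} * B_{11} = -5 * 8 = -40
A_{22} * B_{21} = -5 * -7 = 35
A_{23} * B_{31} = 1 * -7 = -7
A_{24} * B_{41} = -9 * -5 = 45
Sum = -40 + 35 + -7 + 45 = 33

33


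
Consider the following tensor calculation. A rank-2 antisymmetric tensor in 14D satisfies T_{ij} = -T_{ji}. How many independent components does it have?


An antisymmetric rank-2 tensor satisfies A_{ij} = -A_{ji}, so diagonal entries are zero.
The independent components are the upper-triangular entries: C(n, 2) = n(n-1)/2.
n = 14
C(14, 2) = 14 * 13 / 2 = 182 / 2 = 91

91


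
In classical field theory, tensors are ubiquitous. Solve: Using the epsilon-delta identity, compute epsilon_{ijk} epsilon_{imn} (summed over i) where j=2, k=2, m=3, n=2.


Using the identity: epsilon_{ijk} epsilon_{imn} = delta_{jm} delta_{kn} - delta_{jn} delta_{km}.
delta_{23} = 0
delta_{22} = 1
delta_{22} = 1
delta_{23} = 0
Result = 0 * 1 - 1 * 0 = 0 - 0 = 0

0


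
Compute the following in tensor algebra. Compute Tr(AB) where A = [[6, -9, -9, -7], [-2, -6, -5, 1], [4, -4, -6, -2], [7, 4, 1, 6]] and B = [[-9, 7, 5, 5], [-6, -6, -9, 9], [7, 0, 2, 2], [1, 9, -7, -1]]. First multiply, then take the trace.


Tr(AB) = sum_i (AB)_{ii} where (AB)_{ii} = sum_k A_{ik} B_{ki}.
(AB)_{11} = 6*-9 + -9*-6 + -9*7 + -7*1 = -70
(AB)_{22} = -2*7 + -6*-6 + -5*0 + 1*9 = 31
(AB)_{33} = 4*5 + -4*-9 + -6*2 + -2*-7 = 58
(AB)_{44} = 7*5 + 4*9 + 1*2 + 6*-1 = 67
Tr(AB) = -70 + 31 + 58 + 67 = 86

86


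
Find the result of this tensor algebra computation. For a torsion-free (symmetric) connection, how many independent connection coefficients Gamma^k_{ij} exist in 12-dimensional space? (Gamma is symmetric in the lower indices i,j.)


Christoffel symbols Gamma^k_{ij} are symmetric in i,j, so there are d * d(d+1)/2 independent symbols.
d = 12
d(d+1)/2 = 12 * 13 / 2 = 78
Total = 12 * 78 = 936

936


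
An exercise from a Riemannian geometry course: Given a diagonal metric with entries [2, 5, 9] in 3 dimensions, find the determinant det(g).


For a diagonal metric, the determinant is the product of diagonal entries.
Diagonal entries: 2, 5, 9
det(g) = 2 * 5 * 9 = 90

90


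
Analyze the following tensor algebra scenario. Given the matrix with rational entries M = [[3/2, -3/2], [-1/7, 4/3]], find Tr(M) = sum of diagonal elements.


The trace is the sum of diagonal entries.
Diagonal: M[1,1] = 3/2, M[2,2] = 4/3
Tr(M) = 3/2 + 4/3
Computing step by step:
After adding M[1,1]: 3/2
After adding M[2,2]: 17/6
Tr(M) = 17/6

17/6


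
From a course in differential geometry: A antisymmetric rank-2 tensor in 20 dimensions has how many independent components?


A antisymmetric rank-2 tensor in d dimensions has d(d-1)/2 independent components.
d = 20
d(d-1)/2 = 20 * 19 / 2 = 380 / 2 = 190

190


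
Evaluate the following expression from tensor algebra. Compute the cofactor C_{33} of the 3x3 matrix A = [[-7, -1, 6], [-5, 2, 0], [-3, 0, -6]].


To find cofactor C_{33}, delete row 3 and column 3.
The resulting 2x2 submatrix is: [[-7, -1], [-5, 2]]
Minor M_{33} = -7*2 - -1*-5
  = -14 - 5 = -19
Sign = (-1)^(3+3) = (-1)^6 = 1
Cofactor C_{33} = 1 * -19 = -19

-19


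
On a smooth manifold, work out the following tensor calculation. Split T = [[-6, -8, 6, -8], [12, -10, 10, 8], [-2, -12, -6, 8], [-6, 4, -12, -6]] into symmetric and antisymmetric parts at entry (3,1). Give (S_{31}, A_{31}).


T_{31} = -2
T_{13} = 6
S_{31} = (-2 + 6)/2 = 4/2 = 2
A_{31} = (-2 - 6)/2 = -8/2 = -4
Check: S + A = 2 + -4 = -2 = T_{31}.

(2, -4)


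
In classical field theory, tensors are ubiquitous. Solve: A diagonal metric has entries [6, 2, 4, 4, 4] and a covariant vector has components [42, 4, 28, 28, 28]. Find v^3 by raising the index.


To raise an index with a diagonal metric: v^i = v_i / g_{ii}.
For index 3: v_3 = 28, g_{33} = 4
v^3 = 28 / 4 = 7

7


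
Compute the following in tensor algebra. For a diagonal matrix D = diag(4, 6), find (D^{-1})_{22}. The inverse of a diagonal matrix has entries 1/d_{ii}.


For a diagonal matrix, the inverse has entries (D^{-1})_{ii} = 1/d_{ii}.
The diagonal entries are: d_{11} = 4, d_{22} = 6
We need (D^{-1})_{22} = 1/d_{22} = 1/6 = 1/6

1/6


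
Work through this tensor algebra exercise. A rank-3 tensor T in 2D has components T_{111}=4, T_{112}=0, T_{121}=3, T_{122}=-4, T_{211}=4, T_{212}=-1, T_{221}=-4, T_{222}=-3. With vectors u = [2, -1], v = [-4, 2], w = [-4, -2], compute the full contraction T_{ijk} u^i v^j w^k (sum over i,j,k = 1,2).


S = sum over i,j,k of T_{ijk} u_i v_j w_k. Expanding all 8 terms:
T_{111}*u_1*v_1*w_1 = 4*2*-4*-4 = 128  (running total: 128)
T_{112}*u_1*v_1*w_2 = 0*2*-4*-2 = 0  (running total: 128)
T_{121}*u_1*v_2*w_1 = 3*2*2*-4 = -48  (running total: 80)
T_{122}*u_1*v_2*w_2 = -4*2*2*-2 = 32  (running total: 112)
T_{211}*u_2*v_1*w_1 = 4*-1*-4*-4 = -64  (running total: 48)
T_{212}*u_2*v_1*w_2 = -1*-1*-4*-2 = 8  (running total: 56)
T_{221}*u_2*v_2*w_1 = -4*-1*2*-4 = -32  (running total: 24)
T_{222}*u_2*v_2*w_2 = -3*-1*2*-2 = -12  (running total: 12)
S = 12

12


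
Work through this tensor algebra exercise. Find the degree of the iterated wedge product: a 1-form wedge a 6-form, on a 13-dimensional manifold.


The degree of a wedge product is the sum of the degrees of the individual forms.
Degrees: 1, 6
Total degree = 1 + 6 = 7

7


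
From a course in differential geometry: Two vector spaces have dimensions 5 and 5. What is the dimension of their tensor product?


The dimension of a tensor product is the product of dimensions.
dim(V) = 5, dim(W) = 5
dim(V (x) W) = 5 * 5 = 25

25


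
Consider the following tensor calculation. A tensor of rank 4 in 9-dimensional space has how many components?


The number of components of a rank-r tensor in d dimensions is d^r.
Here d = 9 and r = 4.
9^4 = 6561

6561


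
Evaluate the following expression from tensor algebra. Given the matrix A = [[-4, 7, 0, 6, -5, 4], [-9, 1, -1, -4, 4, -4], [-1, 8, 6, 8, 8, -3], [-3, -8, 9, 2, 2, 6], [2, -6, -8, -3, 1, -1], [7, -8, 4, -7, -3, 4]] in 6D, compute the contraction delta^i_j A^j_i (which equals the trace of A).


The contraction (trace) of a rank-2 tensor is the sum of its diagonal elements.
Diagonal entries: A[1,1] = -4, A[2,2] = 1, A[3,3] = 6, A[4,4] = 2, A[5,5] = 1, A[6,6] = 4
Tr(A) = -4 + 1 + 6 + 2 + 1 + 4 = 10

10


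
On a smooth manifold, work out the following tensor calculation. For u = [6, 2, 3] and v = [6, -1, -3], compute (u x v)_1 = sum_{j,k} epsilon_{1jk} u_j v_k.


(u x v)_1 = sum_{j,k} epsilon_{1jk} u_j v_k. Only permutations of (1,2,3) contribute; the two non-zero terms are:
eps_{123} u_2 v_3 = 1 * 2 * -3 = -6
eps_{132} u_3 v_2 = -1 * 3 * -1 = 3
(u x v)_1 = -3

-3


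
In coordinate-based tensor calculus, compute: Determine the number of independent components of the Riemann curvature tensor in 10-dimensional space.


The Riemann tensor in d dimensions has d^2(d^2 - 1)/12 independent components.
d = 10, so d^2 = 100
d^2 - 1 = 99
d^2(d^2 - 1) = 100 * 99 = 9900
Divide by 12: 9900 / 12 = 825

825


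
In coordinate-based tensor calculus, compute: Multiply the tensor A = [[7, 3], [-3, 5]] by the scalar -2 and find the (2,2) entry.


Scalar multiplication: (cA)_{ij} = c * A_{ij}.
c = -2
A_{22} = 5
(cA)_{22} = -2 * 5 = -10

-10


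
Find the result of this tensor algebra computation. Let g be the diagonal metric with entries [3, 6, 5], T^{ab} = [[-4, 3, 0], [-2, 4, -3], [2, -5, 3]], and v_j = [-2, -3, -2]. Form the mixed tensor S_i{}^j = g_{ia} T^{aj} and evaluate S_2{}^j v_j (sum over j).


Step 1: lower the first index. For a diagonal metric, g_{ia} T^{aj} = g_{ii} T^{ij} (no sum on i).
g_{22} = 6
S_2{}^1 = 6 * T^{21} = 6 * -2 = -12
S_2{}^2 = 6 * T^{22} = 6 * 4 = 24
S_2{}^3 = 6 * T^{23} = 6 * -3 = -18
Step 2: contract S_2{}^j with v_j.
S_2{}^1 * v_1 = -12 * -2 = 24
S_2{}^2 * v_2 = 24 * -3 = -72
S_2{}^3 * v_3 = -18 * -2 = 36
Result = 24 + -72 + 36 = -12

-12
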